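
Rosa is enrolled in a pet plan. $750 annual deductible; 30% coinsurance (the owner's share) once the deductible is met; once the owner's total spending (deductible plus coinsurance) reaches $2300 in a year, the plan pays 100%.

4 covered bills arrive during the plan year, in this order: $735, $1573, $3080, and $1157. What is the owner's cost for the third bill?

Claim 1 — $735: fully absorbed by the deductible. Cost to owner: $735. OOP to date $735.
Claim 2 — $1573: $15 to deductible, leaving $1558; owner's 30% is $467.40. Cost to owner: $482.40. OOP to date $1217.40.
Claim 3 — $3080: deductible met; 30% of $3080 = $924. Cost to owner: $924. OOP to date $2141.40.

$924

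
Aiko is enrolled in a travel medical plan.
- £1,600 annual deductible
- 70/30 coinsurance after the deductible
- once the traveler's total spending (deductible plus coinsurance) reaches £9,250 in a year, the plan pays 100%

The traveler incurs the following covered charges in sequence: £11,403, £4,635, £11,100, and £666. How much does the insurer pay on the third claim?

£7,781.40

#1 (£11,403): £1,600 finishes the deductible; £9,803 goes to coinsurance; traveler's 30% is £2,940.90. Traveler pays £4,540.90; OOP now £4,540.90. Plan pays £11,403 − £4,540.90 = £6,862.10.
#2 (£4,635): 30% coinsurance on £4,635 = £1,390.50. Cost to traveler: £1,390.50. OOP to date £5,931.40. Plan pays £4,635 − £1,390.50 = £3,244.50.
#3 (£11,100): 30% coinsurance on £11,100 = £3,330. That would push OOP to £9,261.40, over the £9,250 cap, so traveler pays £9,250 − £5,931.40 = £3,318.60. Insurer: £11,100 − £3,318.60 = £7,781.40.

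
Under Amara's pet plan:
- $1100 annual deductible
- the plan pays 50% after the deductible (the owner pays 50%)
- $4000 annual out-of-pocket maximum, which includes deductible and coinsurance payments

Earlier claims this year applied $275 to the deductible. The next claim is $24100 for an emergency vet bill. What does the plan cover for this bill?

$20375

$275 of the $1100 deductible is already met, leaving $825.
That leaves $24100 − $825 = $23275 for coinsurance.
Owner's 50% share of $23275 is $11637.50.
That puts the owner's cost at $825 + $11637.50 = $12462.50 before any cap.
Adding $12462.50 to the $275 already spent would give $12737.50, which exceeds the $4000 cap; the owner pays just $4000 − $275 = $3725.
The insurer covers the remainder: $24100 − $3725 = $20375.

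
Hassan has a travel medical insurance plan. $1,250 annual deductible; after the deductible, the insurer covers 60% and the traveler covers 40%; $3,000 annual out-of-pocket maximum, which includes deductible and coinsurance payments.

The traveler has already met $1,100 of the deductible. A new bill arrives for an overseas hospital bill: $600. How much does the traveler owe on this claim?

Deductible still to meet: $1,250 − $1,100 = $150.
That leaves $600 − $150 = $450 for coinsurance.
Traveler's 40% share of $450 is $180.
Traveler responsibility before any cap: $150 + $180 = $330.
Total out-of-pocket so far would be $1,100 + $330 = $1,430, below the $3,000 cap — no reduction.

$330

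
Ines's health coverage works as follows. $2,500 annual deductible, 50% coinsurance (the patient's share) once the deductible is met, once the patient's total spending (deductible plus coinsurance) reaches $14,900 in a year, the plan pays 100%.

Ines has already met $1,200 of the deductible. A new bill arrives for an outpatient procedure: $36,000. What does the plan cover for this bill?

$22,300

Remaining deductible: $2,500 − $1,200 = $1,300.
That leaves $36,000 − $1,300 = $34,700 for coinsurance.
50% of $34,700 = $17,350 falls to the patient.
So the patient owes $1,300 + $17,350 = $18,650 before any cap.
Year-to-date out-of-pocket would reach $1,200 + $18,650 = $19,850, above the $14,900 maximum, so the patient pays only $14,900 − $1,200 = $13,700.
The insurer covers the remainder: $36,000 − $13,700 = $22,300.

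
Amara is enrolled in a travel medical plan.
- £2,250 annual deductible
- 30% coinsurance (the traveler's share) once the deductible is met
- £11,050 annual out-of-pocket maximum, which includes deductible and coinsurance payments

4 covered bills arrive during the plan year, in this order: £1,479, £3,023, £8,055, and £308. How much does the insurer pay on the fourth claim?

£215.60

Claim 1 — £1,479: all of it applies to the deductible. Traveler pays £1,479; OOP now £1,479. Insurer: £1,479 − £1,479 = £0.
Claim 2 — £3,023: £771 finishes the deductible; £2,252 goes to coinsurance; coinsurance £2,252 × 30% = £675.60. Traveler owes £1,446.60 (running OOP £2,925.60). Insurer: £3,023 − £1,446.60 = £1,576.40.
Claim 3 — £8,055: deductible already satisfied, so traveler's share is 30% × £8,055 = £2,416.50. Cost to traveler: £2,416.50. OOP to date £5,342.10. Plan pays £8,055 − £2,416.50 = £5,638.50.
Claim 4 — £308: deductible met; 30% of £308 = £92.40. Traveler owes £92.40 (running OOP £5,434.50). Plan pays £308 − £92.40 = £215.60.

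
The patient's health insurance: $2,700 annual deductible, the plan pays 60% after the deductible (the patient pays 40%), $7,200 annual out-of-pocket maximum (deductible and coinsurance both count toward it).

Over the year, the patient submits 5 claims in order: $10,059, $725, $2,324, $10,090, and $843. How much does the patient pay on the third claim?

$929.60

Claim 1 ($10,059): $2,700 finishes the deductible; $7,359 goes to coinsurance; coinsurance $7,359 × 40% = $2,943.60. Cost to patient: $5,643.60. OOP to date $5,643.60.
Claim 2 ($725): 40% coinsurance on $725 = $290. Patient owes $290 (running OOP $5,933.60).
Claim 3 ($2,324): deductible already satisfied, so patient's share is 40% × $2,324 = $929.60. Patient pays $929.60; OOP now $6,863.20.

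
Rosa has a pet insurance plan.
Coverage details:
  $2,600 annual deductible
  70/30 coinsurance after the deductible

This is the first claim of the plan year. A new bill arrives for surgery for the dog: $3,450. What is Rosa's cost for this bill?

$2,855

Nothing has been paid toward the $2,600 deductible, so the first $2,600 of this charge is applied there.
That leaves $3,450 − $2,600 = $850 for coinsurance.
Owner's 30% share of $850 is $255.
So the owner owes $2,600 + $255 = $2,855.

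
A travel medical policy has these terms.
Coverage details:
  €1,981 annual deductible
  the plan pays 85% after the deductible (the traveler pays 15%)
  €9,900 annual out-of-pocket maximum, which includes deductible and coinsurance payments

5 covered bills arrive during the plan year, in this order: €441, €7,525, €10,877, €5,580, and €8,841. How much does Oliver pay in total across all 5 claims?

Claim 1 (€441): all of it applies to the deductible. Cost to traveler: €441. OOP to date €441.
Claim 2 (€7,525): €1,540 finishes the deductible; €5,985 goes to coinsurance; traveler's 15% is €897.75. Traveler pays €2,437.75; OOP now €2,878.75.
Claim 3 (€10,877): deductible met; 15% of €10,877 = €1,631.55. Cost to traveler: €1,631.55. OOP to date €4,510.30.
Claim 4 (€5,580): 15% coinsurance on €5,580 = €837. Traveler owes €837 (running OOP €5,347.30).
Claim 5 (€8,841): deductible already satisfied, so traveler's share is 15% × €8,841 = €1,326.15. Traveler pays €1,326.15; OOP now €6,673.45.
Total paid by the traveler: €441 + €2,437.75 + €1,631.55 + €837 + €1,326.15 = €6,673.45.

€6,673.45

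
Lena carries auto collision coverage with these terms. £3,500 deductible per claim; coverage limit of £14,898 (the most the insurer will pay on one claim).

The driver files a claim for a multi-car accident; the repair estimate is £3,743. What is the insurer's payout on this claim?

Subtract the deductible: £3,743 − £3,500 = £243.
£243 is within the £14,898 limit, so the insurer pays £243.

£243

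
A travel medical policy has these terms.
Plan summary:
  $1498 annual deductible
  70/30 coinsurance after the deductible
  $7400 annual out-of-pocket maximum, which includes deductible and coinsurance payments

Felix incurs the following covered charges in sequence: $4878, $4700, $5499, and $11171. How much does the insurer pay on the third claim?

#1 ($4878): $1498 finishes the deductible; $3380 goes to coinsurance; traveler's 30% is $1014. Traveler pays $2512; OOP now $2512. Insurer: $4878 − $2512 = $2366.
#2 ($4700): deductible met; 30% of $4700 = $1410. Traveler owes $1410 (running OOP $3922). Insurer: $4700 − $1410 = $3290.
#3 ($5499): 30% coinsurance on $5499 = $1649.70. Traveler pays $1649.70; OOP now $5571.70. Plan pays $5499 − $1649.70 = $3849.30.

$3849.30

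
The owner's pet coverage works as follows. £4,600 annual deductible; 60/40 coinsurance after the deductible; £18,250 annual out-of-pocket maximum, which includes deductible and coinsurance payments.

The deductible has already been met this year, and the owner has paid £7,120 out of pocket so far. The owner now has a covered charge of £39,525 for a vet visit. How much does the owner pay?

£11,130

The deductible is already satisfied, so the full bill goes to coinsurance.
Coinsurance: £39,525 × 40% = £15,810.
Adding £15,810 to the £7,120 already spent would give £22,930, which exceeds the £18,250 cap; the owner pays just £18,250 − £7,120 = £11,130.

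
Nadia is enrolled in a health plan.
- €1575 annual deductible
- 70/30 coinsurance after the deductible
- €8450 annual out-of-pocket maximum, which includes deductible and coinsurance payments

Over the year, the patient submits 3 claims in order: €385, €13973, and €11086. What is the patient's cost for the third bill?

€3040.10

Claim 1 (€385): entire amount goes to the deductible. Cost to patient: €385. OOP to date €385.
Claim 2 (€13973): €1190 finishes the deductible; €12783 goes to coinsurance; coinsurance €12783 × 30% = €3834.90. Cost to patient: €5024.90. OOP to date €5409.90.
Claim 3 (€11086): deductible met; 30% of €11086 = €3325.80. OOP would hit €8735.70 > €8450, so the cap limits the patient to €8450 − €5409.90 = €3040.10.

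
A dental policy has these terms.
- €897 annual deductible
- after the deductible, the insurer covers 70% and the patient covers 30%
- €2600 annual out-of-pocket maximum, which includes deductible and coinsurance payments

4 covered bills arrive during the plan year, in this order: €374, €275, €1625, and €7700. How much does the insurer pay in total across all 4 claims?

€7374

Claim 1 — €374: entire amount goes to the deductible. Patient pays €374; OOP now €374. Insurer: €374 − €374 = €0.
Claim 2 — €275: entire amount goes to the deductible. Patient pays €275; OOP now €649. Plan pays €275 − €275 = €0.
Claim 3 — €1625: €248 finishes the deductible; €1377 goes to coinsurance; coinsurance €1377 × 30% = €413.10. Cost to patient: €661.10. OOP to date €1310.10. Insurer: €1625 − €661.10 = €963.90.
Claim 4 — €7700: 30% coinsurance on €7700 = €2310. OOP would hit €3620.10 > €2600, so the cap limits the patient to €2600 − €1310.10 = €1289.90. Plan pays €7700 − €1289.90 = €6410.10.
Insurer total: €0 + €0 + €963.90 + €6410.10 = €7374.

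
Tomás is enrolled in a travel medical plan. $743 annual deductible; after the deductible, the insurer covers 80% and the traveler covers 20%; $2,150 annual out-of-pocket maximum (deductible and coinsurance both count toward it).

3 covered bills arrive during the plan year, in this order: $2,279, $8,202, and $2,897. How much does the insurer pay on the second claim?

Claim 1 — $2,279: $743 finishes the deductible; $1,536 goes to coinsurance; coinsurance $1,536 × 20% = $307.20. Traveler owes $1,050.20 (running OOP $1,050.20). Insurer: $2,279 − $1,050.20 = $1,228.80.
Claim 2 — $8,202: 20% coinsurance on $8,202 = $1,640.40. OOP would hit $2,690.60 > $2,150, so the cap limits the traveler to $2,150 − $1,050.20 = $1,099.80. Insurer: $8,202 − $1,099.80 = $7,102.20.

$7,102.20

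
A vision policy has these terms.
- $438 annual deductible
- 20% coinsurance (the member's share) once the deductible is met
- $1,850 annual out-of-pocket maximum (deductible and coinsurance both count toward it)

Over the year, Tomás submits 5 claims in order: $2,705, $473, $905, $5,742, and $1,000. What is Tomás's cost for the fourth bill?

$683

Claim 1 ($2,705): $438 finishes the deductible; $2,267 goes to coinsurance; coinsurance $2,267 × 20% = $453.40. Member pays $891.40; OOP now $891.40.
Claim 2 ($473): deductible met; 20% of $473 = $94.60. Member pays $94.60; OOP now $986.
Claim 3 ($905): deductible already satisfied, so member's share is 20% × $905 = $181. Member owes $181 (running OOP $1,167).
Claim 4 ($5,742): 20% coinsurance on $5,742 = $1,148.40. OOP would hit $2,315.40 > $1,850, so the cap limits the member to $1,850 − $1,167 = $683.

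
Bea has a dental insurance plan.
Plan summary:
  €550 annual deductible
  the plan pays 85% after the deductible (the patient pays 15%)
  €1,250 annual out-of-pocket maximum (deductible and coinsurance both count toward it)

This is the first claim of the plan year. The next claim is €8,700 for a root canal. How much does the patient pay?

Nothing has been paid toward the €550 deductible, so the first €550 of this charge is applied there.
After the €550 deductible portion, €8,700 − €550 = €8,150 is subject to coinsurance.
Patient's 15% share of €8,150 is €1,222.50.
So the patient owes €550 + €1,222.50 = €1,772.50 before any cap.
Adding €1,772.50 to the €0 already spent would give €1,772.50, which exceeds the €1,250 cap; the patient pays just €1,250 − €0 = €1,250.

€1,250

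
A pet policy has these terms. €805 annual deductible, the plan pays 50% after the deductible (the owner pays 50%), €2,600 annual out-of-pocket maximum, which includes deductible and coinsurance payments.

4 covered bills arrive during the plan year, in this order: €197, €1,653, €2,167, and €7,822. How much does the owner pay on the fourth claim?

Claim 1 — €197: fully absorbed by the deductible. Cost to owner: €197. OOP to date €197.
Claim 2 — €1,653: €608 to deductible, leaving €1,045; coinsurance €1,045 × 50% = €522.50. Owner owes €1,130.50 (running OOP €1,327.50).
Claim 3 — €2,167: deductible already satisfied, so owner's share is 50% × €2,167 = €1,083.50. Owner pays €1,083.50; OOP now €2,411.
Claim 4 — €7,822: 50% coinsurance on €7,822 = €3,911. Adding that to €2,411 gives €6,322, past the €2,600 cap; owner pays only €2,600 − €2,411 = €189.

€189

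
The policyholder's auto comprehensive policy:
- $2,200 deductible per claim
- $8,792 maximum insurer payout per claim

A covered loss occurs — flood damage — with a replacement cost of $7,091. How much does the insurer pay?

$4,891

Subtract the deductible: $7,091 − $2,200 = $4,891.
$4,891 is within the $8,792 limit, so the insurer pays $4,891.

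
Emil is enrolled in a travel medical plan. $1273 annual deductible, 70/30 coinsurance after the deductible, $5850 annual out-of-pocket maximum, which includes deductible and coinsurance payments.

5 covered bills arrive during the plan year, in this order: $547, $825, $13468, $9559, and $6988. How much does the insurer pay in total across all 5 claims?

$25537

Claim 1 — $547: all of it applies to the deductible. Traveler pays $547; OOP now $547. Insurer: $547 − $547 = $0.
Claim 2 — $825: $726 finishes the deductible; $99 goes to coinsurance; 30% of $99 = $29.70. Traveler owes $755.70 (running OOP $1302.70). Insurer: $825 − $755.70 = $69.30.
Claim 3 — $13468: deductible already satisfied, so traveler's share is 30% × $13468 = $4040.40. Cost to traveler: $4040.40. OOP to date $5343.10. Plan pays $13468 − $4040.40 = $9427.60.
Claim 4 — $9559: deductible already satisfied, so traveler's share is 30% × $9559 = $2867.70. Adding that to $5343.10 gives $8210.80, past the $5850 cap; traveler pays only $5850 − $5343.10 = $506.90. Insurer: $9559 − $506.90 = $9052.10.
Claim 5 — $6988: deductible already satisfied, so traveler's share is 30% × $6988 = $2096.40. That would push OOP to $7946.40, over the $5850 cap, so traveler pays $5850 − $5850 = $0. Plan pays $6988 − $0 = $6988.
Insurer total = bills − traveler's total = $31387 − $5850 = $25537.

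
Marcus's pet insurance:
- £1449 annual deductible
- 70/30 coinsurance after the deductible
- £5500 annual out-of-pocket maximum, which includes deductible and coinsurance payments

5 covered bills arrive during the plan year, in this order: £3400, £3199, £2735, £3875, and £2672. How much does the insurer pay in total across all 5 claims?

Bill 1, £3400: deductible takes £1449, £1951 remains; coinsurance £1951 × 30% = £585.30. Owner pays £2034.30; OOP now £2034.30. Plan pays £3400 − £2034.30 = £1365.70.
Bill 2, £3199: 30% coinsurance on £3199 = £959.70. Cost to owner: £959.70. OOP to date £2994. Insurer: £3199 − £959.70 = £2239.30.
Bill 3, £2735: 30% coinsurance on £2735 = £820.50. Owner owes £820.50 (running OOP £3814.50). Insurer: £2735 − £820.50 = £1914.50.
Bill 4, £3875: 30% coinsurance on £3875 = £1162.50. Owner owes £1162.50 (running OOP £4977). Plan pays £3875 − £1162.50 = £2712.50.
Bill 5, £2672: deductible met; 30% of £2672 = £801.60. OOP would hit £5778.60 > £5500, so the cap limits the owner to £5500 − £4977 = £523. Plan pays £2672 − £523 = £2149.
Insurer total: £1365.70 + £2239.30 + £1914.50 + £2712.50 + £2149 = £10381.

£10381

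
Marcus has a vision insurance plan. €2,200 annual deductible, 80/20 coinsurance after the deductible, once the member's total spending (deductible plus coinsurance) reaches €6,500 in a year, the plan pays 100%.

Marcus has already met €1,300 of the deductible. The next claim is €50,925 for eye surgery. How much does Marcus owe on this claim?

Remaining deductible: €2,200 − €1,300 = €900.
That leaves €50,925 − €900 = €50,025 for coinsurance.
Member's 20% share of €50,025 is €10,005.
Member responsibility before any cap: €900 + €10,005 = €10,905.
Adding €10,905 to the €1,300 already spent would give €12,205, which exceeds the €6,500 cap; the member pays just €6,500 − €1,300 = €5,200.

€5,200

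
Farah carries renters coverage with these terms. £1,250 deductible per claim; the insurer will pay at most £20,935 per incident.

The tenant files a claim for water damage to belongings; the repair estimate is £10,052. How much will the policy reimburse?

£8,802

After the deductible, £10,052 − £1,250 = £8,802 remains.
£8,802 is within the £20,935 limit, so the insurer pays £8,802.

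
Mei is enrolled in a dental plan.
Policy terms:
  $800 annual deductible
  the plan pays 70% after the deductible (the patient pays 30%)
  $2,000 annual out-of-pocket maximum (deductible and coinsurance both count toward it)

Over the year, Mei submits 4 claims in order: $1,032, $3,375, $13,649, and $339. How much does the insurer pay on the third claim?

$13,531.10

Claim 1 ($1,032): $800 to deductible, leaving $232; 30% of $232 = $69.60. Patient owes $869.60 (running OOP $869.60). Plan pays $1,032 − $869.60 = $162.40.
Claim 2 ($3,375): 30% coinsurance on $3,375 = $1,012.50. Patient owes $1,012.50 (running OOP $1,882.10). Insurer: $3,375 − $1,012.50 = $2,362.50.
Claim 3 ($13,649): deductible already satisfied, so patient's share is 30% × $13,649 = $4,094.70. Adding that to $1,882.10 gives $5,976.80, past the $2,000 cap; patient pays only $2,000 − $1,882.10 = $117.90. Insurer: $13,649 − $117.90 = $13,531.10.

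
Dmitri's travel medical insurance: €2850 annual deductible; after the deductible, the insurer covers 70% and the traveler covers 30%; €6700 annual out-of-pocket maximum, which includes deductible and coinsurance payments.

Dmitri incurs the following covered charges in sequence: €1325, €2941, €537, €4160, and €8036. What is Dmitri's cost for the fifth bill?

Claim 1 — €1325: fully absorbed by the deductible. Traveler pays €1325; OOP now €1325.
Claim 2 — €2941: €1525 finishes the deductible; €1416 goes to coinsurance; 30% of €1416 = €424.80. Cost to traveler: €1949.80. OOP to date €3274.80.
Claim 3 — €537: 30% coinsurance on €537 = €161.10. Traveler owes €161.10 (running OOP €3435.90).
Claim 4 — €4160: deductible already satisfied, so traveler's share is 30% × €4160 = €1248. Traveler pays €1248; OOP now €4683.90.
Claim 5 — €8036: deductible met; 30% of €8036 = €2410.80. That would push OOP to €7094.70, over the €6700 cap, so traveler pays €6700 − €4683.90 = €2016.10.

€2016.10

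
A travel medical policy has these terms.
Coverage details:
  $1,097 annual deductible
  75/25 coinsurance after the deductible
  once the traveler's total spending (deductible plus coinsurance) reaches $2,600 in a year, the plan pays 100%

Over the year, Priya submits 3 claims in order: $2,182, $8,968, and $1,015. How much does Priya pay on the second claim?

$1,231.75

Claim 1 — $2,182: $1,097 finishes the deductible; $1,085 goes to coinsurance; 25% of $1,085 = $271.25. Traveler pays $1,368.25; OOP now $1,368.25.
Claim 2 — $8,968: 25% coinsurance on $8,968 = $2,242. Adding that to $1,368.25 gives $3,610.25, past the $2,600 cap; traveler pays only $2,600 − $1,368.25 = $1,231.75.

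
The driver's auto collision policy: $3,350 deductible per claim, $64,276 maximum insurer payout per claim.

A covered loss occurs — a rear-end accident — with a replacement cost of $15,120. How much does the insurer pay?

Less the $3,350 deductible: $15,120 − $3,350 = $11,770.
That's under the $64,276 cap, so the insurer reimburses the full $11,770.

$11,770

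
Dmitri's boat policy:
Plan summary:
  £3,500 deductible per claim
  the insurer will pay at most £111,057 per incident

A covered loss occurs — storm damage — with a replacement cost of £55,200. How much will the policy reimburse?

Subtract the deductible: £55,200 − £3,500 = £51,700.
£51,700 is within the £111,057 limit, so the insurer pays £51,700.

£51,700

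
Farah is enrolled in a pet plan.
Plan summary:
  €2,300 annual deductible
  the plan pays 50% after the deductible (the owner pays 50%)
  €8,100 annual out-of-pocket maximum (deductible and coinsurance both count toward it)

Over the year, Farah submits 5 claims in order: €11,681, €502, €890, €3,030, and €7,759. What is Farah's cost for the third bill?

Bill 1, €11,681: deductible takes €2,300, €9,381 remains; 50% of €9,381 = €4,690.50. Cost to owner: €6,990.50. OOP to date €6,990.50.
Bill 2, €502: deductible met; 50% of €502 = €251. Owner pays €251; OOP now €7,241.50.
Bill 3, €890: deductible already satisfied, so owner's share is 50% × €890 = €445. Cost to owner: €445. OOP to date €7,686.50.

€445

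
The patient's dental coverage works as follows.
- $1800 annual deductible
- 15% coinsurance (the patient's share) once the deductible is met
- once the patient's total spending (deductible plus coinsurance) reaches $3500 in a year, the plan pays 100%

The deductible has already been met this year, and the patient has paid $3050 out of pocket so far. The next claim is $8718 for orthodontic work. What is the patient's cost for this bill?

$450

The deductible is already satisfied, so the full bill goes to coinsurance.
15% of $8718 = $1307.70 falls to the patient.
Adding $1307.70 to the $3050 already spent would give $4357.70, which exceeds the $3500 cap; the patient pays just $3500 − $3050 = $450.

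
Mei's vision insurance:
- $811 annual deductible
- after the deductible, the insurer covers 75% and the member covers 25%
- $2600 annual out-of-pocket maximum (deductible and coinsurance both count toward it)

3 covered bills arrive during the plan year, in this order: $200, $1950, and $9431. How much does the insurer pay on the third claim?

$7976.75

Bill 1, $200: all of it applies to the deductible. Member owes $200 (running OOP $200). Plan pays $200 − $200 = $0.
Bill 2, $1950: deductible takes $611, $1339 remains; coinsurance $1339 × 25% = $334.75. Member pays $945.75; OOP now $1145.75. Insurer: $1950 − $945.75 = $1004.25.
Bill 3, $9431: deductible met; 25% of $9431 = $2357.75. That would push OOP to $3503.50, over the $2600 cap, so member pays $2600 − $1145.75 = $1454.25. Insurer: $9431 − $1454.25 = $7976.75.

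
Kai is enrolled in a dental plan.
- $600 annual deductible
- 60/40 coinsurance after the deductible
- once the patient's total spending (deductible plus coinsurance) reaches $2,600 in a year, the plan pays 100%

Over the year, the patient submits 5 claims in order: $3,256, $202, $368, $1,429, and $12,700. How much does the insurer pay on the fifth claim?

$12,562

Bill 1, $3,256: $600 finishes the deductible; $2,656 goes to coinsurance; 40% of $2,656 = $1,062.40. Patient owes $1,662.40 (running OOP $1,662.40). Insurer: $3,256 − $1,662.40 = $1,593.60.
Bill 2, $202: deductible already satisfied, so patient's share is 40% × $202 = $80.80. Patient owes $80.80 (running OOP $1,743.20). Insurer: $202 − $80.80 = $121.20.
Bill 3, $368: 40% coinsurance on $368 = $147.20. Patient owes $147.20 (running OOP $1,890.40). Insurer: $368 − $147.20 = $220.80.
Bill 4, $1,429: deductible met; 40% of $1,429 = $571.60. Cost to patient: $571.60. OOP to date $2,462. Insurer: $1,429 − $571.60 = $857.40.
Bill 5, $12,700: deductible met; 40% of $12,700 = $5,080. Adding that to $2,462 gives $7,542, past the $2,600 cap; patient pays only $2,600 − $2,462 = $138. Plan pays $12,700 − $138 = $12,562.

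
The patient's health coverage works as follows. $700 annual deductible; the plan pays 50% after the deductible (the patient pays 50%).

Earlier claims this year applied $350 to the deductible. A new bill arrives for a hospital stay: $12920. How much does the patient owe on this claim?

$6635

Remaining deductible: $700 − $350 = $350.
That leaves $12920 − $350 = $12570 for coinsurance.
Coinsurance: $12570 × 50% = $6285.
So the patient owes $350 + $6285 = $6635.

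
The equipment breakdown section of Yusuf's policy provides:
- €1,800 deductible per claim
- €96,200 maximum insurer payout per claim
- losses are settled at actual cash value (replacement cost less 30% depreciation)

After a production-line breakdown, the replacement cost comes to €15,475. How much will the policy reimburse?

Depreciate 30%: the covered value is €15,475 × 0.7 = €10,832.50.
Subtract the deductible: €10,832.50 − €1,800 = €9,032.50.
€9,032.50 is within the €96,200 limit, so the insurer pays €9,032.50.

€9,032.50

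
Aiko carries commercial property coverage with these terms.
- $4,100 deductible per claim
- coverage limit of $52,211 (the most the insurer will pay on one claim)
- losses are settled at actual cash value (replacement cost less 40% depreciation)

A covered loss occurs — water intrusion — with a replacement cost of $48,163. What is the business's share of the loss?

$23,365.20

Actual cash value after 40% depreciation: $48,163 × 60% = $28,897.80.
After the deductible, $28,897.80 − $4,100 = $24,797.80 remains.
$24,797.80 ≤ $52,211, so the limit doesn't bind; insurer pays $24,797.80.
Business's share is the uncovered remainder: $48,163 − $24,797.80 = $23,365.20.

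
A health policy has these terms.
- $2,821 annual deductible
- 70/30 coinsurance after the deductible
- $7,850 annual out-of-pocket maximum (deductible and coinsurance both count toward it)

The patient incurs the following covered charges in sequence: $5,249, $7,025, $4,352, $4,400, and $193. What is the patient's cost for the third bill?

$1,305.60

Claim 1 — $5,249: $2,821 to deductible, leaving $2,428; 30% of $2,428 = $728.40. Cost to patient: $3,549.40. OOP to date $3,549.40.
Claim 2 — $7,025: deductible already satisfied, so patient's share is 30% × $7,025 = $2,107.50. Cost to patient: $2,107.50. OOP to date $5,656.90.
Claim 3 — $4,352: deductible already satisfied, so patient's share is 30% × $4,352 = $1,305.60. Cost to patient: $1,305.60. OOP to date $6,962.50.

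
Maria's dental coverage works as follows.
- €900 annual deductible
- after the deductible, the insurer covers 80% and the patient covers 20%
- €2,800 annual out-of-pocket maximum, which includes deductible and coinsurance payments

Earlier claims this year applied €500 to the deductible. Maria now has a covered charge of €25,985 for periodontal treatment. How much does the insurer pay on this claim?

€23,685

Remaining deductible: €900 − €500 = €400.
After the €400 deductible portion, €25,985 − €400 = €25,585 is subject to coinsurance.
Patient's 20% share of €25,585 is €5,117.
That puts the patient's cost at €400 + €5,117 = €5,517 before any cap.
Adding €5,517 to the €500 already spent would give €6,017, which exceeds the €2,800 cap; the patient pays just €2,800 − €500 = €2,300.
The plan picks up €25,985 − €2,300 = €23,685.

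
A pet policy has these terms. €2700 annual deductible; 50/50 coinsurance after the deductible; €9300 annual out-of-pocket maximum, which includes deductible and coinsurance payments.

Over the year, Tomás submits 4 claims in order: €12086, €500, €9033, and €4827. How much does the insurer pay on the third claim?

€7376

#1 (€12086): €2700 to deductible, leaving €9386; owner's 50% is €4693. Owner owes €7393 (running OOP €7393). Insurer: €12086 − €7393 = €4693.
#2 (€500): deductible already satisfied, so owner's share is 50% × €500 = €250. Owner pays €250; OOP now €7643. Insurer: €500 − €250 = €250.
#3 (€9033): 50% coinsurance on €9033 = €4516.50. OOP would hit €12159.50 > €9300, so the cap limits the owner to €9300 − €7643 = €1657. Plan pays €9033 − €1657 = €7376.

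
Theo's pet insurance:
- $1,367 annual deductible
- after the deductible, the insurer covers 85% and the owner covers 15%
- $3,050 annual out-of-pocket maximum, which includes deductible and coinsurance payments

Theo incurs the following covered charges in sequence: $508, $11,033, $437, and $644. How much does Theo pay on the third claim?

Claim 1 ($508): entire amount goes to the deductible. Cost to owner: $508. OOP to date $508.
Claim 2 ($11,033): $859 finishes the deductible; $10,174 goes to coinsurance; 15% of $10,174 = $1,526.10. Owner pays $2,385.10; OOP now $2,893.10.
Claim 3 ($437): deductible already satisfied, so owner's share is 15% × $437 = $65.55. Cost to owner: $65.55. OOP to date $2,958.65.

$65.55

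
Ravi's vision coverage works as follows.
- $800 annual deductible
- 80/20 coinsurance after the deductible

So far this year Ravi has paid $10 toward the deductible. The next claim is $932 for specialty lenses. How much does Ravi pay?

Remaining deductible: $800 − $10 = $790.
After the $790 deductible portion, $932 − $790 = $142 is subject to coinsurance.
Member's 20% share of $142 is $28.40.
So the member owes $790 + $28.40 = $818.40.

$818.40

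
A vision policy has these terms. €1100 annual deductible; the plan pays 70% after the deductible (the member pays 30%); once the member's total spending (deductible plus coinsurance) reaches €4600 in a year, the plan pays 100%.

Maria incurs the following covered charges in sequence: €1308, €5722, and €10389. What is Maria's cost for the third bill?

€1721

Claim 1 (€1308): deductible takes €1100, €208 remains; 30% of €208 = €62.40. Member pays €1162.40; OOP now €1162.40.
Claim 2 (€5722): deductible already satisfied, so member's share is 30% × €5722 = €1716.60. Member owes €1716.60 (running OOP €2879).
Claim 3 (€10389): deductible already satisfied, so member's share is 30% × €10389 = €3116.70. OOP would hit €5995.70 > €4600, so the cap limits the member to €4600 − €2879 = €1721.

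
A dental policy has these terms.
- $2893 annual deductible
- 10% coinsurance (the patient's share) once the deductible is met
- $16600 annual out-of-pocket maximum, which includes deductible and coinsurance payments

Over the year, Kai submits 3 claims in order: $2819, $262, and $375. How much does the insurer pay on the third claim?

Bill 1, $2819: all of it applies to the deductible. Cost to patient: $2819. OOP to date $2819. Plan pays $2819 − $2819 = $0.
Bill 2, $262: deductible takes $74, $188 remains; coinsurance $188 × 10% = $18.80. Patient pays $92.80; OOP now $2911.80. Insurer: $262 − $92.80 = $169.20.
Bill 3, $375: deductible already satisfied, so patient's share is 10% × $375 = $37.50. Patient owes $37.50 (running OOP $2949.30). Insurer: $375 − $37.50 = $337.50.

$337.50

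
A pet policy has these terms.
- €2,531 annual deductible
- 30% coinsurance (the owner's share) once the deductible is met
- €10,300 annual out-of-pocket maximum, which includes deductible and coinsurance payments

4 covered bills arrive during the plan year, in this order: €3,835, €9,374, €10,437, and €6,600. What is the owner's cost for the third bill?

€3,131.10

Bill 1, €3,835: €2,531 finishes the deductible; €1,304 goes to coinsurance; coinsurance €1,304 × 30% = €391.20. Owner owes €2,922.20 (running OOP €2,922.20).
Bill 2, €9,374: 30% coinsurance on €9,374 = €2,812.20. Owner owes €2,812.20 (running OOP €5,734.40).
Bill 3, €10,437: deductible met; 30% of €10,437 = €3,131.10. Owner owes €3,131.10 (running OOP €8,865.50).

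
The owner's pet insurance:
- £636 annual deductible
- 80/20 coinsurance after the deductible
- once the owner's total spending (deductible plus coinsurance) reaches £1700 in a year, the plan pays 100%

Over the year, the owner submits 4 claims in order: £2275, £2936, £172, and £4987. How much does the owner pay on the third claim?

Bill 1, £2275: £636 finishes the deductible; £1639 goes to coinsurance; owner's 20% is £327.80. Owner pays £963.80; OOP now £963.80.
Bill 2, £2936: 20% coinsurance on £2936 = £587.20. Cost to owner: £587.20. OOP to date £1551.
Bill 3, £172: 20% coinsurance on £172 = £34.40. Owner pays £34.40; OOP now £1585.40.

£34.40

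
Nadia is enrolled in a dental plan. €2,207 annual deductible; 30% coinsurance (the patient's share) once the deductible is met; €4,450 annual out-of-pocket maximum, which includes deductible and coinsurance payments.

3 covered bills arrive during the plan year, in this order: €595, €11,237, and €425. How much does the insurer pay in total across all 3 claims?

€7,807

Claim 1 (€595): all of it applies to the deductible. Cost to patient: €595. OOP to date €595. Plan pays €595 − €595 = €0.
Claim 2 (€11,237): deductible takes €1,612, €9,625 remains; patient's 30% is €2,887.50. Claim cost before the cap: €1,612 + €2,887.50 = €4,499.50. Adding that to €595 gives €5,094.50, past the €4,450 cap; patient pays only €4,450 − €595 = €3,855. Plan pays €11,237 − €3,855 = €7,382.
Claim 3 (€425): deductible already satisfied, so patient's share is 30% × €425 = €127.50. That would push OOP to €4,577.50, over the €4,450 cap, so patient pays €4,450 − €4,450 = €0. Plan pays €425 − €0 = €425.
Insurer total: €0 + €7,382 + €425 = €7,807.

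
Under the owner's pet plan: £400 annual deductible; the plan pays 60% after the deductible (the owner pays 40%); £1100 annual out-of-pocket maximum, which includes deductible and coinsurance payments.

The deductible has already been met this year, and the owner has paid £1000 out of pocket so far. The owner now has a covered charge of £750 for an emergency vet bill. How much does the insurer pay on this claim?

£650

The deductible is already satisfied, so the full bill goes to coinsurance.
Coinsurance: £750 × 40% = £300.
That would bring total out-of-pocket to £1300, past the £1100 cap. The owner is capped at £1100 − £1000 = £100 on this claim.
The plan picks up £750 − £100 = £650.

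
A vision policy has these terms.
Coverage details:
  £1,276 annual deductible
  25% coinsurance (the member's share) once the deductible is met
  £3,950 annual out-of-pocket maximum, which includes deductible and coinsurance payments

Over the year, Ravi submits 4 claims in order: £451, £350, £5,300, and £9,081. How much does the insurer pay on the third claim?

Claim 1 — £451: fully absorbed by the deductible. Member pays £451; OOP now £451. Insurer: £451 − £451 = £0.
Claim 2 — £350: fully absorbed by the deductible. Member owes £350 (running OOP £801). Plan pays £350 − £350 = £0.
Claim 3 — £5,300: £475 finishes the deductible; £4,825 goes to coinsurance; 25% of £4,825 = £1,206.25. Member owes £1,681.25 (running OOP £2,482.25). Plan pays £5,300 − £1,681.25 = £3,618.75.

£3,618.75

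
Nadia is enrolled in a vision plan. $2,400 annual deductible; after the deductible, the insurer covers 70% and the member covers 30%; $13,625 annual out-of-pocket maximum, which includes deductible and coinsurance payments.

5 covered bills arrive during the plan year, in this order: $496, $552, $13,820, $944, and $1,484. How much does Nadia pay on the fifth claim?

$445.20

Bill 1, $496: entire amount goes to the deductible. Member pays $496; OOP now $496.
Bill 2, $552: entire amount goes to the deductible. Cost to member: $552. OOP to date $1,048.
Bill 3, $13,820: deductible takes $1,352, $12,468 remains; 30% of $12,468 = $3,740.40. Member pays $5,092.40; OOP now $6,140.40.
Bill 4, $944: deductible met; 30% of $944 = $283.20. Member pays $283.20; OOP now $6,423.60.
Bill 5, $1,484: deductible already satisfied, so member's share is 30% × $1,484 = $445.20. Member owes $445.20 (running OOP $6,868.80).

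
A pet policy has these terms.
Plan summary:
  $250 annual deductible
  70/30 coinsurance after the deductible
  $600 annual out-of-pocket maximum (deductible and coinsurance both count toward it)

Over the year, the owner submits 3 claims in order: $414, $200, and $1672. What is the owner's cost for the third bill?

$240.80

#1 ($414): deductible takes $250, $164 remains; owner's 30% is $49.20. Cost to owner: $299.20. OOP to date $299.20.
#2 ($200): deductible already satisfied, so owner's share is 30% × $200 = $60. Owner owes $60 (running OOP $359.20).
#3 ($1672): 30% coinsurance on $1672 = $501.60. That would push OOP to $860.80, over the $600 cap, so owner pays $600 − $359.20 = $240.80.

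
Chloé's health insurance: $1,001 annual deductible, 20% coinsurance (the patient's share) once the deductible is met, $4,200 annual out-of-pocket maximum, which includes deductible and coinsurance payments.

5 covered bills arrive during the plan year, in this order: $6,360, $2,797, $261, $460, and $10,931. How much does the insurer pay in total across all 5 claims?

$16,609

Claim 1 — $6,360: $1,001 finishes the deductible; $5,359 goes to coinsurance; 20% of $5,359 = $1,071.80. Patient owes $2,072.80 (running OOP $2,072.80). Insurer: $6,360 − $2,072.80 = $4,287.20.
Claim 2 — $2,797: 20% coinsurance on $2,797 = $559.40. Patient pays $559.40; OOP now $2,632.20. Insurer: $2,797 − $559.40 = $2,237.60.
Claim 3 — $261: deductible met; 20% of $261 = $52.20. Patient owes $52.20 (running OOP $2,684.40). Plan pays $261 − $52.20 = $208.80.
Claim 4 — $460: deductible already satisfied, so patient's share is 20% × $460 = $92. Patient pays $92; OOP now $2,776.40. Plan pays $460 − $92 = $368.
Claim 5 — $10,931: 20% coinsurance on $10,931 = $2,186.20. Adding that to $2,776.40 gives $4,962.60, past the $4,200 cap; patient pays only $4,200 − $2,776.40 = $1,423.60. Insurer: $10,931 − $1,423.60 = $9,507.40.
Insurer total: $4,287.20 + $2,237.60 + $208.80 + $368 + $9,507.40 = $16,609.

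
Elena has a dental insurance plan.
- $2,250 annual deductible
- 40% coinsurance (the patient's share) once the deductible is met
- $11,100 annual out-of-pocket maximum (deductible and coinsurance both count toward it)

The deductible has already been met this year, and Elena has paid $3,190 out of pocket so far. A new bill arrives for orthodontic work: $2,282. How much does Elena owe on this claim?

$912.80

The deductible is already satisfied, so the full bill goes to coinsurance.
Patient's 40% share of $2,282 is $912.80.
Total out-of-pocket so far would be $3,190 + $912.80 = $4,102.80, below the $11,100 cap — no reduction.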